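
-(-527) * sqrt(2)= 527 * sqrt(2)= 745.29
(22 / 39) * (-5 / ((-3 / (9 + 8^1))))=1870 / 117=15.98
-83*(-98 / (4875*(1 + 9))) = 0.17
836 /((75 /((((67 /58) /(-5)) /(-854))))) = 14003 /4643625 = 0.00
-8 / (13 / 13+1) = -4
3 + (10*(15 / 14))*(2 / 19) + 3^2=1746 / 133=13.13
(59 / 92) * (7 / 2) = 2.24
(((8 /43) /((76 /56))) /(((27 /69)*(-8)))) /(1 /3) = -322 /2451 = -0.13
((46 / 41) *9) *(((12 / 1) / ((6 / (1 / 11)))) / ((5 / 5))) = 828 / 451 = 1.84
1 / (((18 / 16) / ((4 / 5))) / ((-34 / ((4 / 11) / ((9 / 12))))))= -748 / 15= -49.87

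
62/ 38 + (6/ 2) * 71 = 214.63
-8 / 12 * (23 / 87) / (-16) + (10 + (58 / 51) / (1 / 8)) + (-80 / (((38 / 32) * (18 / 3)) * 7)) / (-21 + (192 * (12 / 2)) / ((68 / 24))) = 13138200517 / 687687672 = 19.10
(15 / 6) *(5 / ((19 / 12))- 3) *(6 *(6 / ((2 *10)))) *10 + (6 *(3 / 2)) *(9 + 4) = 2358 / 19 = 124.11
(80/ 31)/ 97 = 80/ 3007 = 0.03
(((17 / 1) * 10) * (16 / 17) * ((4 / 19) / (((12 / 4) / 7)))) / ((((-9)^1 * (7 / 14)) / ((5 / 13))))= -44800 / 6669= -6.72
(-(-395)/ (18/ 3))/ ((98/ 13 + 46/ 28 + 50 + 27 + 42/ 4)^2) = 3270995/ 464428824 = 0.01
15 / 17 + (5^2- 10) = 270 / 17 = 15.88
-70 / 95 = -14 / 19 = -0.74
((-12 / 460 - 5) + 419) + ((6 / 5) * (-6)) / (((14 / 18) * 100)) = 8329362 / 20125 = 413.88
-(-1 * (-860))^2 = -739600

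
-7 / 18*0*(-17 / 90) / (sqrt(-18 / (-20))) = 0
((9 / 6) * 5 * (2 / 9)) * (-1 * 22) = -110 / 3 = -36.67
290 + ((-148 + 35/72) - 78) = 4643/72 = 64.49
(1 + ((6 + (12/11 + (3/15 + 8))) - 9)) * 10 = 802/11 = 72.91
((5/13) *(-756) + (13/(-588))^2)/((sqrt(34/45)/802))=-268280.36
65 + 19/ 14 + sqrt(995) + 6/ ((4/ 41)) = 159.40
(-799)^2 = 638401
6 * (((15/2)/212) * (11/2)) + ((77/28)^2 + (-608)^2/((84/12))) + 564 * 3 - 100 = 322977005/5936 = 54409.87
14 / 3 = 4.67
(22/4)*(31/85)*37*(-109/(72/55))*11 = -166405613/2448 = -67976.15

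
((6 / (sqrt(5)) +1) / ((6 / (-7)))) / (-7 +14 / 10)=5 / 24 +sqrt(5) / 4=0.77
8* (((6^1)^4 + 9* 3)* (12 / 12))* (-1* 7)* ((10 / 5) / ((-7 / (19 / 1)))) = 402192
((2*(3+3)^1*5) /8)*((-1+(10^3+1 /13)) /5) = 19482 /13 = 1498.62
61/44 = 1.39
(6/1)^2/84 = 3/7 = 0.43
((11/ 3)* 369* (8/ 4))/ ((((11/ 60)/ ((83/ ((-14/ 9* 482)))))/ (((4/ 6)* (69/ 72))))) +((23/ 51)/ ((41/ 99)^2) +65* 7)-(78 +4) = -64433457197/ 96418798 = -668.27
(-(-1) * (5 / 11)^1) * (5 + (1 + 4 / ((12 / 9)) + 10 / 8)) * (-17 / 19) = -3485 / 836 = -4.17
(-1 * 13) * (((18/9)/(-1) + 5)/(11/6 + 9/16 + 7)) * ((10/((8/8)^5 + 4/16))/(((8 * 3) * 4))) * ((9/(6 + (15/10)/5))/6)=-260/3157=-0.08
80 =80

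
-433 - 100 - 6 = -539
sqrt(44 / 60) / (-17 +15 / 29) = -29 *sqrt(165) / 7170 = -0.05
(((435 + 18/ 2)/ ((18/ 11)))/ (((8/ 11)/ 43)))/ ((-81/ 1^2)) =-192511/ 972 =-198.06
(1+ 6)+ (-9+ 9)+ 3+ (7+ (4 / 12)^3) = 460 / 27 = 17.04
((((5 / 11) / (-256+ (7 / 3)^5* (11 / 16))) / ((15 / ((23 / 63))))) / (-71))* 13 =1872 / 192640679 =0.00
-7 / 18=-0.39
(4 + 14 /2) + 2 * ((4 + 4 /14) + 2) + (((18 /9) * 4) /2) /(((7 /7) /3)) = 35.57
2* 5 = 10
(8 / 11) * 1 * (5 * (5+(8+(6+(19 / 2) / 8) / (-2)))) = 1505 / 44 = 34.20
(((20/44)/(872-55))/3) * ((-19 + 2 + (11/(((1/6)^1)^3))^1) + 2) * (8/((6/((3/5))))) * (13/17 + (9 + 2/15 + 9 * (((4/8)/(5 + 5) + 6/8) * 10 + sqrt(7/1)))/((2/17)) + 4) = 240822 * sqrt(7)/8987 + 557421082/2291685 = 314.13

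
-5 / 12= -0.42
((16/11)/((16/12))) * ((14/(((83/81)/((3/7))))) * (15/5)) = 17496/913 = 19.16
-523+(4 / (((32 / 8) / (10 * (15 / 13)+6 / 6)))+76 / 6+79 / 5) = -93989 / 195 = -481.99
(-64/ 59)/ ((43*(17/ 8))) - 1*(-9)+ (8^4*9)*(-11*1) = -17488594367/ 43129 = -405495.01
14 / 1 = 14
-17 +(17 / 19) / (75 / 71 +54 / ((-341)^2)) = -2677794440 / 165773271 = -16.15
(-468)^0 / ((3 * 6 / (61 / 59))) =61 / 1062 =0.06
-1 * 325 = -325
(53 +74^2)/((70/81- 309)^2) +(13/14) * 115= 931820623861/8721323534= 106.84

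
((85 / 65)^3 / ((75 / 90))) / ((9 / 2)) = 19652 / 32955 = 0.60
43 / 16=2.69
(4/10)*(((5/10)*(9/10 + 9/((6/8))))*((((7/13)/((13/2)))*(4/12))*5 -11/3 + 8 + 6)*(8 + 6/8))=1598009/6760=236.39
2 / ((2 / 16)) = 16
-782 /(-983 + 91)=391 /446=0.88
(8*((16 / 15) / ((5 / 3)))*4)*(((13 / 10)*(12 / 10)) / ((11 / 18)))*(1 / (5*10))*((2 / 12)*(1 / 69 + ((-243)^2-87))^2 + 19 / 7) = 385588584097570048 / 636453125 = 605839721.66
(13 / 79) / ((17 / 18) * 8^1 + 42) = 117 / 35234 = 0.00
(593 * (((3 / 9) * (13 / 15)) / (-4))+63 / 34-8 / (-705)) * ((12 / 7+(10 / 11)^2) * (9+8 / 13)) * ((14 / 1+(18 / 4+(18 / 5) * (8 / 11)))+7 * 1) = -28139.07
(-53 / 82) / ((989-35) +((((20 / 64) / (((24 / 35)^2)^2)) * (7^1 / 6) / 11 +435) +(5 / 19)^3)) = -63681833926656 / 136870028373297721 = -0.00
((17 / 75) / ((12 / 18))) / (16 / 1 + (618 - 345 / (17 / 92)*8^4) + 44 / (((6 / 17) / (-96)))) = -289 / 6509985900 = -0.00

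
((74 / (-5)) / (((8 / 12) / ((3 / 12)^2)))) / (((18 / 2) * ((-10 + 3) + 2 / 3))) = 37 / 1520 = 0.02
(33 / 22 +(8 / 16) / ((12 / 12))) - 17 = -15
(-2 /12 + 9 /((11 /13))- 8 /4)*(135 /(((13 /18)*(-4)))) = -17415 /44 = -395.80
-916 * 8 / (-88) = 916 / 11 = 83.27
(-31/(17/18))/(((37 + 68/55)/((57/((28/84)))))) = -1749330/11917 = -146.79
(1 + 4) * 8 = 40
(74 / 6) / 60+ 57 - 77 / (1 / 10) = -128303 / 180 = -712.79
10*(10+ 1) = 110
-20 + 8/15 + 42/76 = -10781/570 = -18.91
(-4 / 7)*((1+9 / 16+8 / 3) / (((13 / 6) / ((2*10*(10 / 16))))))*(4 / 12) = -725 / 156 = -4.65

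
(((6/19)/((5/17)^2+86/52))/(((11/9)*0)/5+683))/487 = 0.00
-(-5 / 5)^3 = 1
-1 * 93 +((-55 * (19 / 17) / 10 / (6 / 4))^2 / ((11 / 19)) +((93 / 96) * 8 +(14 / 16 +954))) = 18698749 / 20808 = 898.63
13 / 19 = 0.68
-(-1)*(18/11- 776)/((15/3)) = -8518/55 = -154.87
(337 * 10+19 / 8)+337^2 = 935531 / 8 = 116941.38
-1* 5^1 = -5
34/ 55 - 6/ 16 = 0.24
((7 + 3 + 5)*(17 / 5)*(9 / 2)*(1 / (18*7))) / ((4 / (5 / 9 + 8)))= 187 / 48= 3.90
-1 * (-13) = 13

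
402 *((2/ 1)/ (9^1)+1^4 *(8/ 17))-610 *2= -48016/ 51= -941.49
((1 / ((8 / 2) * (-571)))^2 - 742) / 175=-4.24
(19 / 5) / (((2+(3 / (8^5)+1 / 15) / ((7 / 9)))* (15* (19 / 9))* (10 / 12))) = 4128768 / 59804975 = 0.07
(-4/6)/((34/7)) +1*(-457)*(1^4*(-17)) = 7768.86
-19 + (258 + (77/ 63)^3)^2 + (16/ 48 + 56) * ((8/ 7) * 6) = 252507326794/ 3720087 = 67876.73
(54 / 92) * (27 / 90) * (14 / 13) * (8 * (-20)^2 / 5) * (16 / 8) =72576 / 299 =242.73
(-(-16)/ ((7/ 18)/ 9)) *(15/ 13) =38880/ 91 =427.25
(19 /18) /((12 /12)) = 19 /18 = 1.06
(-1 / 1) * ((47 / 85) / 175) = -47 / 14875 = -0.00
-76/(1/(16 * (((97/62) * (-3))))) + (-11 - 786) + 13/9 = 4911.80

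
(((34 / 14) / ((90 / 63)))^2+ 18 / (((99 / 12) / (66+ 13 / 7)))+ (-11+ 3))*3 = 3301959 / 7700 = 428.83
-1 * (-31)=31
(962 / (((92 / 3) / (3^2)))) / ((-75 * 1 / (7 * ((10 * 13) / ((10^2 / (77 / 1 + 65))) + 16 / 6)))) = -28373709 / 5750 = -4934.56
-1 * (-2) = 2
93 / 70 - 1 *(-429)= 30123 / 70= 430.33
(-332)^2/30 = 3674.13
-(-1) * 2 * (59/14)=59/7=8.43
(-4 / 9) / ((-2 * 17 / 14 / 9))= 28 / 17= 1.65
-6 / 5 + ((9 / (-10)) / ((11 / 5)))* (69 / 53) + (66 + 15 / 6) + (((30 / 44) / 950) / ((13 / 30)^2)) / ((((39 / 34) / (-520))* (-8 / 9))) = 643192547 / 9360065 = 68.72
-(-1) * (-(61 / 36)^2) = -3721 / 1296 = -2.87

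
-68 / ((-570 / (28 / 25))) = 952 / 7125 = 0.13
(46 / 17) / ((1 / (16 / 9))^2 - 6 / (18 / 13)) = -35328 / 52445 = -0.67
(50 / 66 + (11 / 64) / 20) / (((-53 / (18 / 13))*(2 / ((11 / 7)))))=-0.02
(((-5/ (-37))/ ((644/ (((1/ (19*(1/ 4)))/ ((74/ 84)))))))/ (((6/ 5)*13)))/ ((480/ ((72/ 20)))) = 3/ 124436624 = 0.00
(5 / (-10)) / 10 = -1 / 20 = -0.05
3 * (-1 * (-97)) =291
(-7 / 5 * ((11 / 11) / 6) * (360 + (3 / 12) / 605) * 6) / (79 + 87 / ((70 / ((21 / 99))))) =-6098407 / 959090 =-6.36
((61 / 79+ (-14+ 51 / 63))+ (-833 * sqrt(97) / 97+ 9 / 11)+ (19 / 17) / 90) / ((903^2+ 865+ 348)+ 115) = -833 * sqrt(97) / 79223489-107846833 / 7601363091630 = -0.00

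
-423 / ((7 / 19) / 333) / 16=-2676321 / 112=-23895.72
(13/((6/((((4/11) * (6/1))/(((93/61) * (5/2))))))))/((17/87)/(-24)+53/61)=269340864/186914035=1.44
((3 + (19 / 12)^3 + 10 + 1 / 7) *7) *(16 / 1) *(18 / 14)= 206989 / 84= 2464.15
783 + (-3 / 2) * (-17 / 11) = 17277 / 22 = 785.32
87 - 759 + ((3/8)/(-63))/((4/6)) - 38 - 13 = -80977/112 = -723.01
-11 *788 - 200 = -8868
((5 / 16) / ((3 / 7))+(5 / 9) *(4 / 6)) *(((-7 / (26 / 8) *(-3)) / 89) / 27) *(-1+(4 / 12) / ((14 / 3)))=-475 / 173016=-0.00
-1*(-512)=512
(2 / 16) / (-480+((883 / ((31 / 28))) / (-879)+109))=-27249 / 81072824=-0.00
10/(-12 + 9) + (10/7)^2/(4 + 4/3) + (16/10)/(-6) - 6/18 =-10439/2940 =-3.55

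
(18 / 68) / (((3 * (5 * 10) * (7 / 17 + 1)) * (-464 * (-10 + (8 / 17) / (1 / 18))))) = 17 / 9651200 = 0.00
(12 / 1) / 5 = 12 / 5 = 2.40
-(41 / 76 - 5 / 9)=11 / 684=0.02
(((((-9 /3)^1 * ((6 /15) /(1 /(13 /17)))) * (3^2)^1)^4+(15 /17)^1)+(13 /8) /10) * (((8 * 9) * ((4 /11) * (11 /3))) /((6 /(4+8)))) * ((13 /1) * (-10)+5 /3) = -1197062078606548 /10440125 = -114659745.80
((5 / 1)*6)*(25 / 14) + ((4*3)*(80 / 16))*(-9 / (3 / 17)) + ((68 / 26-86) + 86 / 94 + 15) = -13147063 / 4277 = -3073.90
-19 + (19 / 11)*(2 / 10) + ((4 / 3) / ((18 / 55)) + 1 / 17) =-366599 / 25245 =-14.52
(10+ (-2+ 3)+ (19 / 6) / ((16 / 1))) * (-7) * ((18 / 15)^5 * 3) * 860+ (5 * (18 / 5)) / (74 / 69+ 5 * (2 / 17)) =-12253236579 / 24350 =-503213.00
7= 7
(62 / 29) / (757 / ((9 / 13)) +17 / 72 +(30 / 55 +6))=0.00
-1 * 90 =-90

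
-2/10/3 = -1/15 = -0.07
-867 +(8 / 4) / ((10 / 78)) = -4257 / 5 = -851.40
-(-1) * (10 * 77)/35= 22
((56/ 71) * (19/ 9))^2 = 1132096/ 408321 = 2.77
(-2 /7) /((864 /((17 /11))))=-17 /33264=-0.00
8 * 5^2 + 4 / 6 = 602 / 3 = 200.67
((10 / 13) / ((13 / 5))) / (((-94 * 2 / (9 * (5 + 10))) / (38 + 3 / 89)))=-8.08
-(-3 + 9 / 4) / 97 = 3 / 388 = 0.01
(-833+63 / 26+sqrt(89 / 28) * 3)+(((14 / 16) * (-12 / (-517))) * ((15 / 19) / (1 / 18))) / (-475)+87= -18041280347 / 24262810+3 * sqrt(623) / 14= -738.23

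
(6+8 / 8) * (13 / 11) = 91 / 11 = 8.27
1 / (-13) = -1 / 13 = -0.08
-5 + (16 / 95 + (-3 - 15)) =-2169 / 95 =-22.83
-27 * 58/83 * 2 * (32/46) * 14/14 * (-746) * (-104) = -3887889408/1909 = -2036610.48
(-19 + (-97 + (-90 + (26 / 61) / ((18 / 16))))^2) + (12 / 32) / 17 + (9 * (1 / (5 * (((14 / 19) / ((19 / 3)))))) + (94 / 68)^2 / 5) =849343226360779 / 24389368920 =34824.32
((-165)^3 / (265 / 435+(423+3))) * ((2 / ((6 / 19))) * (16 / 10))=-792051480 / 7423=-106702.34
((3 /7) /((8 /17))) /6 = 17 /112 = 0.15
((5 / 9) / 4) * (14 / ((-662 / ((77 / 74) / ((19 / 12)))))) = -2695 / 1396158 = -0.00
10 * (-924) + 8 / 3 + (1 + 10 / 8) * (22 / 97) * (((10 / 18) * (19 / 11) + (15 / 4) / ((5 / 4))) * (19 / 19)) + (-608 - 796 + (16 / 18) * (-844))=-9943064 / 873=-11389.53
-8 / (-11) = 8 / 11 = 0.73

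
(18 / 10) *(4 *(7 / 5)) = 252 / 25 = 10.08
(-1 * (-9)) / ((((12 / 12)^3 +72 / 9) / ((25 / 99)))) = 25 / 99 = 0.25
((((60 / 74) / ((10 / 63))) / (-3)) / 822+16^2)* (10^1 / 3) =12976535 / 15207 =853.33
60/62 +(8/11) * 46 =11738/341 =34.42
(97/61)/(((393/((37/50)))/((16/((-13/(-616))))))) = 17686592/7791225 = 2.27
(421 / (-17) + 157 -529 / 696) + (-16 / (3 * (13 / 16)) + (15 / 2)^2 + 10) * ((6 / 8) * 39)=44424137 / 23664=1877.29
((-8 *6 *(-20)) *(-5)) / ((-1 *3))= 1600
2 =2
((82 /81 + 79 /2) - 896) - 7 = -139723 /162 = -862.49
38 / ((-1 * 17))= -38 / 17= -2.24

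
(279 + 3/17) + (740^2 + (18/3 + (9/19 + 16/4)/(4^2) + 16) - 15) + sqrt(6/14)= sqrt(21)/7 + 2831477205/5168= 547887.11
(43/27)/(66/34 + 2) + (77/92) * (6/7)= 93323/83214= 1.12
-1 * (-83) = 83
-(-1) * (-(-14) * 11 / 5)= 154 / 5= 30.80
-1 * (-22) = 22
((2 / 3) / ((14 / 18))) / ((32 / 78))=117 / 56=2.09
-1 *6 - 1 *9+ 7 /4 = -53 /4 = -13.25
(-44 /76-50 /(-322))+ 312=953112 /3059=311.58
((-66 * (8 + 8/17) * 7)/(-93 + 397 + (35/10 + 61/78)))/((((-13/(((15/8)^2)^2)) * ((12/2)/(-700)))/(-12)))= 5023265625/297296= 16896.51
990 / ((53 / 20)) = 19800 / 53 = 373.58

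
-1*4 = -4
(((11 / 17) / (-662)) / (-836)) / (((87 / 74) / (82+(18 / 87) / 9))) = 66008 / 809224497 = 0.00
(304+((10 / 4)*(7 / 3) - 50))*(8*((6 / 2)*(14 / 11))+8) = 330508 / 33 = 10015.39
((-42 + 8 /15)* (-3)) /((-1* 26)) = -4.78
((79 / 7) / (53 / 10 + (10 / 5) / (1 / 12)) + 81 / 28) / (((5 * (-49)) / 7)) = -26893 / 287140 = -0.09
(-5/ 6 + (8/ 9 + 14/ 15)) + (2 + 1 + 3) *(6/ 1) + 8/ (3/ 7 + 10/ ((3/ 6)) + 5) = 298801/ 8010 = 37.30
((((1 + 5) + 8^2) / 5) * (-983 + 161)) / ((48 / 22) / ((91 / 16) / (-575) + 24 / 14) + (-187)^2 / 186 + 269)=-2584410227784 / 102919508779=-25.11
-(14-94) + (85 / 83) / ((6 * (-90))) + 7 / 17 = 12253499 / 152388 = 80.41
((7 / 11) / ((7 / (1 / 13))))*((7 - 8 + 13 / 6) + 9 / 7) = 103 / 6006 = 0.02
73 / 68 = 1.07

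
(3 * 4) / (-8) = -3 / 2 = -1.50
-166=-166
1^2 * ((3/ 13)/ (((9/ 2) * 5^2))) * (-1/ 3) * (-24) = 16/ 975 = 0.02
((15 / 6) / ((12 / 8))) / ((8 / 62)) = 155 / 12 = 12.92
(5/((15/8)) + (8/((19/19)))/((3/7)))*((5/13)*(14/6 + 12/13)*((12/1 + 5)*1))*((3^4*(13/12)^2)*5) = 215900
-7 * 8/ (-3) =56/ 3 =18.67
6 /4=3 /2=1.50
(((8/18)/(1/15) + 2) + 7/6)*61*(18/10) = 10797/10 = 1079.70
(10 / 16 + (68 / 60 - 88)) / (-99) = 0.87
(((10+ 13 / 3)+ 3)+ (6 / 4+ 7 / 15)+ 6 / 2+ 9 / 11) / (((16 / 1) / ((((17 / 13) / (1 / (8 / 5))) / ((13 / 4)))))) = 43231 / 46475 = 0.93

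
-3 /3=-1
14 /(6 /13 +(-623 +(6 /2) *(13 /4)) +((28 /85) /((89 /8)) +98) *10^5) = 1101464 /771209548255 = 0.00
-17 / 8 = -2.12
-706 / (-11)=706 / 11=64.18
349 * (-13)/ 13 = -349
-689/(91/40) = -2120/7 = -302.86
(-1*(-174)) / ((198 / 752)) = 21808 / 33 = 660.85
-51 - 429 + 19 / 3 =-1421 / 3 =-473.67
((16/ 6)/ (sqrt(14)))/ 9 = 0.08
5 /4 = 1.25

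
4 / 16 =1 / 4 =0.25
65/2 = 32.50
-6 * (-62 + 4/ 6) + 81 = 449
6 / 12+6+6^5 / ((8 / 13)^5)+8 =90239047 / 1024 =88124.07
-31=-31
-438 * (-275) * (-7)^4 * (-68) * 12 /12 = -19665630600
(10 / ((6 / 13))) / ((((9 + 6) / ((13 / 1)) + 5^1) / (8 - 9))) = -169 / 48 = -3.52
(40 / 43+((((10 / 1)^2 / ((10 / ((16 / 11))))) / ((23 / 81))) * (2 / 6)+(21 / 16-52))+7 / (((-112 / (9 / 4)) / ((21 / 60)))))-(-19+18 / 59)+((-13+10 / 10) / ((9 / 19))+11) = -69924371329 / 2464746240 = -28.37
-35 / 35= -1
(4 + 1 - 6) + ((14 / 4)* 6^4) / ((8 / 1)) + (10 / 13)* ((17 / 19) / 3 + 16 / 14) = 2941592 / 5187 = 567.11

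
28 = 28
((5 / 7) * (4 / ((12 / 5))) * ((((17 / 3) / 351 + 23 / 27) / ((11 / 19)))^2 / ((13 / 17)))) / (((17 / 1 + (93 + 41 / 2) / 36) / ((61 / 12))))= 15636817018600 / 17715398149449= 0.88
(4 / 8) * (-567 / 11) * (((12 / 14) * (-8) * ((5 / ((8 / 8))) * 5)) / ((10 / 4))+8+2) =16605 / 11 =1509.55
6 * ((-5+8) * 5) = 90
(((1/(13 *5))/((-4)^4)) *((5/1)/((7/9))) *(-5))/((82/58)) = -1305/955136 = -0.00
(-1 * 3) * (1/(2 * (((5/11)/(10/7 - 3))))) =363/70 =5.19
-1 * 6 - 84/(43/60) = -5298/43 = -123.21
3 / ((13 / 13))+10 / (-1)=-7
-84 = -84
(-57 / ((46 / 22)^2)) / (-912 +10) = 627 / 43378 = 0.01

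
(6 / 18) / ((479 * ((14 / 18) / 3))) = 9 / 3353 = 0.00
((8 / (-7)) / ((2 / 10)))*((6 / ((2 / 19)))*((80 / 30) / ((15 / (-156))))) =63232 / 7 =9033.14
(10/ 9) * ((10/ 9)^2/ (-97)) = -1000/ 70713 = -0.01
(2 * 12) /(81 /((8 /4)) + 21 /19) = 0.58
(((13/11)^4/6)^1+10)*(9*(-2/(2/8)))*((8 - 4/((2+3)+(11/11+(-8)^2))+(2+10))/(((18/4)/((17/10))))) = -43050844744/7686525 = -5600.82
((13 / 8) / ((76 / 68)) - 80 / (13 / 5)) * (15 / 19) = -868905 / 37544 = -23.14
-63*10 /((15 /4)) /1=-168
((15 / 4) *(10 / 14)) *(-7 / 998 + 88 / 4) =1646175 / 27944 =58.91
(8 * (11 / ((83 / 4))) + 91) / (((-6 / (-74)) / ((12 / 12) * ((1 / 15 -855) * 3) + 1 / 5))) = -250035677 / 83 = -3012478.04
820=820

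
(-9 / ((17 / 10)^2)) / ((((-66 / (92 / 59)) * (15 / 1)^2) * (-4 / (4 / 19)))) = -184 / 10690977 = -0.00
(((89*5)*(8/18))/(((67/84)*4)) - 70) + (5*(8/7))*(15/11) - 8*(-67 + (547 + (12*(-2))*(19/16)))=-55906294/15477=-3612.22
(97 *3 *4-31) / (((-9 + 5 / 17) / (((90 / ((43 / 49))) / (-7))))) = 6067215 / 3182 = 1906.73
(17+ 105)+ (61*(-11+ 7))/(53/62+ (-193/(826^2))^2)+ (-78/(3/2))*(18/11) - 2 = -33994573004560832/135693420163213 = -250.52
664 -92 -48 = 524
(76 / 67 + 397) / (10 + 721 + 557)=26675 / 86296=0.31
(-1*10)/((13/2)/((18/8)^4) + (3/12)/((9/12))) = -65610/3851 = -17.04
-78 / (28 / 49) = -273 / 2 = -136.50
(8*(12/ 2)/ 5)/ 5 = 48/ 25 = 1.92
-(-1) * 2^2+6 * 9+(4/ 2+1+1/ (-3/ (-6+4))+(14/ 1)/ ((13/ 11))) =73.51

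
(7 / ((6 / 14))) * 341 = 16709 / 3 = 5569.67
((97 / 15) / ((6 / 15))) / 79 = 97 / 474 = 0.20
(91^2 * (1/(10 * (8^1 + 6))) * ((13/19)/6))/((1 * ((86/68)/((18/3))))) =261443/8170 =32.00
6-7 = -1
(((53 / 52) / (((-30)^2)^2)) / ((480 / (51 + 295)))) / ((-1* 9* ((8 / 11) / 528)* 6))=-1109449 / 90979200000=-0.00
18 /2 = 9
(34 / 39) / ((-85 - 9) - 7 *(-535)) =34 / 142389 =0.00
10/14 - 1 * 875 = -6120/7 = -874.29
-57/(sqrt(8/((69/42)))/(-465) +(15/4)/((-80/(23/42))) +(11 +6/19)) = -927535136058115200/183718964617712063 - 30726353387520 * sqrt(161)/183718964617712063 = -5.05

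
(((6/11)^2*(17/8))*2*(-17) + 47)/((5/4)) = 12344/605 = 20.40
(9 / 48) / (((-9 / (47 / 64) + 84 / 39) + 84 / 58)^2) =941888883 / 376141796416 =0.00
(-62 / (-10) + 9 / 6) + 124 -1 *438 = -3063 / 10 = -306.30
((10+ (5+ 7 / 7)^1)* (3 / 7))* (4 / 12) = 16 / 7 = 2.29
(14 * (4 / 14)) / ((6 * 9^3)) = 2 / 2187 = 0.00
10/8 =5/4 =1.25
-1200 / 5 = -240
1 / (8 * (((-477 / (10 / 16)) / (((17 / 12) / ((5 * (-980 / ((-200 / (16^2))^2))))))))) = 2125 / 73525100544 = 0.00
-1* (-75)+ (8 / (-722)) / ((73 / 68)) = 1976203 / 26353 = 74.99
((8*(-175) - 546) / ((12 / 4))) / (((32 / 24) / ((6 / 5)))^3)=-236439 / 500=-472.88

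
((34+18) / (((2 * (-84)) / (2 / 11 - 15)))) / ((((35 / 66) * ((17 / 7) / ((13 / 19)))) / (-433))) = -1055.10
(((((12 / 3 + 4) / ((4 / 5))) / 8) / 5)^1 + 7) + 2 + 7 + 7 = 93 / 4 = 23.25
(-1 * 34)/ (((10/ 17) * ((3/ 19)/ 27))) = -9883.80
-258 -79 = -337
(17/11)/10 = 0.15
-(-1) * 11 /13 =11 /13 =0.85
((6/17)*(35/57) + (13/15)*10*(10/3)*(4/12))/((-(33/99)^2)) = -85870/969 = -88.62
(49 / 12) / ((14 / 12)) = 7 / 2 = 3.50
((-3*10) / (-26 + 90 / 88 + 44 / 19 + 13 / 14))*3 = 526680 / 127181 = 4.14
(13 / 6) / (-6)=-13 / 36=-0.36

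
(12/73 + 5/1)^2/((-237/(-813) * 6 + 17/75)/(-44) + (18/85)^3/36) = -3122358022855500/5225945884889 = -597.47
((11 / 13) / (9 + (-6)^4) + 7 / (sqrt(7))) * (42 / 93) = 154 / 525915 + 14 * sqrt(7) / 31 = 1.20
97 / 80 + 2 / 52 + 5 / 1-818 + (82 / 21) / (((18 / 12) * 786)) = -811.75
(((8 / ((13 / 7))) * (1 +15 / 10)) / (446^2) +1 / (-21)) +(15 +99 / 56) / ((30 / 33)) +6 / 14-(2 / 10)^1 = 20228970607 / 1086081360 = 18.63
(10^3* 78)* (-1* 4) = -312000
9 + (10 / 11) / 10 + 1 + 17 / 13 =1630 / 143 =11.40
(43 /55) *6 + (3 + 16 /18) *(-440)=-844678 /495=-1706.42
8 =8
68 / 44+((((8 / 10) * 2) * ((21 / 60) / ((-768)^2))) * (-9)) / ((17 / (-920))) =5920491 / 3829760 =1.55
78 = 78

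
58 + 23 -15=66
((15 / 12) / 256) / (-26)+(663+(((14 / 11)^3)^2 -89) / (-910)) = 1094641392400377 / 1650811402240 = 663.09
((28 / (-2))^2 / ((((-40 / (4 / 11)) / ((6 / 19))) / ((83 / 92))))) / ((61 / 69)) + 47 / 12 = 3.34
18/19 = 0.95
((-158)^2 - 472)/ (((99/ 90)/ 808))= 197895360/ 11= 17990487.27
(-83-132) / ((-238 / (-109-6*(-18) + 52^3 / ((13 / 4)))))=9301545 / 238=39082.12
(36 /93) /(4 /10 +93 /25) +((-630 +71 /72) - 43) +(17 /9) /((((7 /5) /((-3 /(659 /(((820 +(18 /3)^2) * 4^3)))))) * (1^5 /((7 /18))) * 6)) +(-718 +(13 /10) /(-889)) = -8556240239252179 /6060816067320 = -1411.73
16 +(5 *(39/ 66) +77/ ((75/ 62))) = 136303/ 1650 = 82.61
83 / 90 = 0.92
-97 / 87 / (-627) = 97 / 54549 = 0.00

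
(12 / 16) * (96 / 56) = 9 / 7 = 1.29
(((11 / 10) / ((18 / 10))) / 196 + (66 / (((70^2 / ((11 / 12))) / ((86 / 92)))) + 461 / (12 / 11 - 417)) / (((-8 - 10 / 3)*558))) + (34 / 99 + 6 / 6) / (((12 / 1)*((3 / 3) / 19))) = 36677614593859 / 17216338708800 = 2.13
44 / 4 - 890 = -879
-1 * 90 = -90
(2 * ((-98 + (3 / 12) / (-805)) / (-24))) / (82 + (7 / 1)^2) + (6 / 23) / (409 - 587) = 9141563 / 150167920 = 0.06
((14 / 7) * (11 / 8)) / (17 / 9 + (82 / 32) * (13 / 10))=3960 / 7517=0.53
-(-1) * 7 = 7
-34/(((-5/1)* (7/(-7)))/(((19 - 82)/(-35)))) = -306/25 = -12.24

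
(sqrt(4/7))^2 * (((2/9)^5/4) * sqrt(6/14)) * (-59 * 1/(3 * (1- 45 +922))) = -944 * sqrt(21)/3810609117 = -0.00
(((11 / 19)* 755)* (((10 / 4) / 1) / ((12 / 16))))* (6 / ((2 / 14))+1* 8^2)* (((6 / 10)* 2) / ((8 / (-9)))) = -3961485 / 19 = -208499.21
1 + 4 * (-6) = -23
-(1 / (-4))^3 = 1 / 64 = 0.02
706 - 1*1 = 705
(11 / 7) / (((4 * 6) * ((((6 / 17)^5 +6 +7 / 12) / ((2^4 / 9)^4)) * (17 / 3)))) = 30104977408 / 1718619187635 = 0.02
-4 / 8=-1 / 2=-0.50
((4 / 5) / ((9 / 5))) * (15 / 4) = 5 / 3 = 1.67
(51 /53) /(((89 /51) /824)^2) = 90066845376 /419813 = 214540.39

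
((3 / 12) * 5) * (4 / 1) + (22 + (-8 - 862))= -843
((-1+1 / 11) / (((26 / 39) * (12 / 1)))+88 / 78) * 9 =5223 / 572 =9.13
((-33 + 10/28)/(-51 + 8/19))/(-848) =-8683/11408992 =-0.00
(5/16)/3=5/48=0.10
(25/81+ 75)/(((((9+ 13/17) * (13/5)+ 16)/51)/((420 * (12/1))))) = 2468060000/5277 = 467701.35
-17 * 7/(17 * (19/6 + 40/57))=-38/21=-1.81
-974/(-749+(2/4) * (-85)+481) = 1948/621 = 3.14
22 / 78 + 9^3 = 28442 / 39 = 729.28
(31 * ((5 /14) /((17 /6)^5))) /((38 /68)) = 1205280 /11108293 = 0.11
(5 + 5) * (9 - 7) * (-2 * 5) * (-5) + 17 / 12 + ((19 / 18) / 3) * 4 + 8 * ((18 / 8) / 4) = 108791 / 108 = 1007.32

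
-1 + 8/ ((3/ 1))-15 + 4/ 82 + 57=5377/ 123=43.72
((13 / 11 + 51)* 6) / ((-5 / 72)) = -247968 / 55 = -4508.51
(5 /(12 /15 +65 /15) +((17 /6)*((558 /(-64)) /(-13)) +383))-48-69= 17225161 /64064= 268.87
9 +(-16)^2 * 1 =265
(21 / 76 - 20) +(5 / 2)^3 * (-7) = -129.10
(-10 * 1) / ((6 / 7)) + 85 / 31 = -830 / 93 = -8.92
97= 97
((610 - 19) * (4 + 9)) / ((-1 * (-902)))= 7683 / 902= 8.52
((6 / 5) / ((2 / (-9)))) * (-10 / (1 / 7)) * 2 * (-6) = -4536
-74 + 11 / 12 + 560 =5843 / 12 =486.92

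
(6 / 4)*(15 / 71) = 45 / 142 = 0.32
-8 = -8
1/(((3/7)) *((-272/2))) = -7/408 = -0.02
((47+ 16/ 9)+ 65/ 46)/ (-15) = -20779/ 6210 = -3.35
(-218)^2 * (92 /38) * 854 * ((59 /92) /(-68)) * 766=-229277613278 /323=-709837812.01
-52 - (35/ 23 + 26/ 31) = -38759/ 713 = -54.36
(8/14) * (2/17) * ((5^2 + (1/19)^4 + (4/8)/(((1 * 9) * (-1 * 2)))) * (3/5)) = 6694778/6646371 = 1.01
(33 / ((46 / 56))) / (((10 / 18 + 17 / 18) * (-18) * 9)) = -308 / 1863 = -0.17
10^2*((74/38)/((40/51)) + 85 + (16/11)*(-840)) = -47415215/418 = -113433.53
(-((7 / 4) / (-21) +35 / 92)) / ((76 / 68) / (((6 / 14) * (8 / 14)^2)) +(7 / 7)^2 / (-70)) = -195160 / 5236801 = -0.04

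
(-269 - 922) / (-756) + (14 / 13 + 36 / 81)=10145 / 3276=3.10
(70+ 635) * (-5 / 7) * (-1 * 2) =1007.14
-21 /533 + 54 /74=13614 /19721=0.69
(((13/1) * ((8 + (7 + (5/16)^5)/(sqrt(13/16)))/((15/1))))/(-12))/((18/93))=-403/135-75879289 * sqrt(13)/94371840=-5.88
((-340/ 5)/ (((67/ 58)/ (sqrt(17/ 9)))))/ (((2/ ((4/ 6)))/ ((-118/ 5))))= 465392 * sqrt(17)/ 3015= 636.44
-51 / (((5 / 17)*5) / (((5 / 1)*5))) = -867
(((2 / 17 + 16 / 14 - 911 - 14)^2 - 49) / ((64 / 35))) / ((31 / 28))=7551757335 / 17918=421462.07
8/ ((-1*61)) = -8/ 61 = -0.13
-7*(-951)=6657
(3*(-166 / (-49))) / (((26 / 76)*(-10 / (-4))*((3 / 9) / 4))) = 454176 / 3185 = 142.60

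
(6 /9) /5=2 /15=0.13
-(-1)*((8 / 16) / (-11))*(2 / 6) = -1 / 66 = -0.02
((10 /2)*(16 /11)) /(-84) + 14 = 3214 /231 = 13.91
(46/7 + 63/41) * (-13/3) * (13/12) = -38.06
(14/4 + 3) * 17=221/2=110.50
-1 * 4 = -4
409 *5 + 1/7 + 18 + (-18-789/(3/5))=5111/7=730.14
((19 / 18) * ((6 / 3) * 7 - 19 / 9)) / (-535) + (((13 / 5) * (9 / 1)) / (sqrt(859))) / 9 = -19 / 810 + 13 * sqrt(859) / 4295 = 0.07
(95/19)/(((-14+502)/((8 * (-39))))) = -195/61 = -3.20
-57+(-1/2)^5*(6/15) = -4561/80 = -57.01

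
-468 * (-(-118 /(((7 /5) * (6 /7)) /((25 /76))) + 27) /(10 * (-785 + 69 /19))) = 3657 /11420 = 0.32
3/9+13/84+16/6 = 265/84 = 3.15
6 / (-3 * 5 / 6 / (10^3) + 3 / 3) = 800 / 133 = 6.02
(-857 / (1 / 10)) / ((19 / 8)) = -68560 / 19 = -3608.42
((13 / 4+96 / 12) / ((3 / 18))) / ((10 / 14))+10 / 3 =587 / 6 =97.83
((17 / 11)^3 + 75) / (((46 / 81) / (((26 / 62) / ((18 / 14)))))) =42890211 / 949003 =45.20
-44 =-44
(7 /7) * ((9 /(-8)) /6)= -3 /16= -0.19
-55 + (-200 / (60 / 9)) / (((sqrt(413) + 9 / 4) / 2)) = -356825 / 6527-960 * sqrt(413) / 6527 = -57.66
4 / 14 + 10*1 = 72 / 7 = 10.29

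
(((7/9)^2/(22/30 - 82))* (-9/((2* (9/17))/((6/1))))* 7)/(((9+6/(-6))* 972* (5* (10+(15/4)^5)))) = 26656/293108202585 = 0.00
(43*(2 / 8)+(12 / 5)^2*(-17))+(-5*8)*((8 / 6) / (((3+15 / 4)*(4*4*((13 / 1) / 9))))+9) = -5235889 / 11700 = -447.51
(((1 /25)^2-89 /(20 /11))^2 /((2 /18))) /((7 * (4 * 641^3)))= 134771954769 /46090576175000000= 0.00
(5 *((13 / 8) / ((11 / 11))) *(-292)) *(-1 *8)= 18980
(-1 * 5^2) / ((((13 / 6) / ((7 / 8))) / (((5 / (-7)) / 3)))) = 125 / 52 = 2.40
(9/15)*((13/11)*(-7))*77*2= -764.40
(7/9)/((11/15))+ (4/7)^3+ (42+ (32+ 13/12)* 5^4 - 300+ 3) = 924686713/45276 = 20423.33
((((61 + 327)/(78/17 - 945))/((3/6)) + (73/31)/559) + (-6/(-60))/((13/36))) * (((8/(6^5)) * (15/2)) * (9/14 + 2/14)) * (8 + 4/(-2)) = -8289528577/418882549176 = -0.02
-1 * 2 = -2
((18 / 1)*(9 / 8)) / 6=27 / 8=3.38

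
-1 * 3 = -3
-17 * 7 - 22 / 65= -7757 / 65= -119.34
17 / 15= 1.13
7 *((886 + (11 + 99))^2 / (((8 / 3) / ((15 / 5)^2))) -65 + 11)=23436000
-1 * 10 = -10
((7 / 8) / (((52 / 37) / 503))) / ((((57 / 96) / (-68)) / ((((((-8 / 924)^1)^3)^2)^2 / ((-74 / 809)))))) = 56670281728 / 814596747944601381112341669681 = 0.00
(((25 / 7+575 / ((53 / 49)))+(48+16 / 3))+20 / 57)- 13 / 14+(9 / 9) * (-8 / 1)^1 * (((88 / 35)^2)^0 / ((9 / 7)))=73808353 / 126882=581.71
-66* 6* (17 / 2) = -3366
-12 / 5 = -2.40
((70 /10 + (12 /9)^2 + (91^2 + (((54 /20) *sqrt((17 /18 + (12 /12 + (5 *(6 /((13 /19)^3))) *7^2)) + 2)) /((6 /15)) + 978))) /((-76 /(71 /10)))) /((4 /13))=-405197 /144 - 639 *sqrt(4722773302) /316160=-2952.76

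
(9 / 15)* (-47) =-141 / 5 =-28.20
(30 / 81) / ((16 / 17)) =85 / 216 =0.39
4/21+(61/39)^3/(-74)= 4263941/30727242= 0.14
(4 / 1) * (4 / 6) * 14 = 112 / 3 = 37.33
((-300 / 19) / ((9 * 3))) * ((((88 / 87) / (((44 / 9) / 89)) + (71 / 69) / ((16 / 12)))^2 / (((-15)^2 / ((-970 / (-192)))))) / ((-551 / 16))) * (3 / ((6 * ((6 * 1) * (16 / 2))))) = 0.00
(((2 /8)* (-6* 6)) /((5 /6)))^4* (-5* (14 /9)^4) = -49787136 /125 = -398297.09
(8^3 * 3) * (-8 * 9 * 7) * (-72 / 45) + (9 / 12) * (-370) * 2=6190377 / 5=1238075.40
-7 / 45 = -0.16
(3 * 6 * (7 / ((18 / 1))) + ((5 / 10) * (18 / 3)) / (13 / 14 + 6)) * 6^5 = 5606496 / 97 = 57798.93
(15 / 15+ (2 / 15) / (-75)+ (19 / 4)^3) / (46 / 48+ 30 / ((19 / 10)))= 147976693 / 22911000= 6.46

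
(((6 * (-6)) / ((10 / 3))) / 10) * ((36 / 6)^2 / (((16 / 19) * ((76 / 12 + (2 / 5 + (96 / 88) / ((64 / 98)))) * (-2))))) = 152361 / 55465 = 2.75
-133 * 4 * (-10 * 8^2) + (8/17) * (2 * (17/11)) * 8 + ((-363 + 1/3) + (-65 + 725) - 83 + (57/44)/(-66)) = 989410079/2904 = 340705.95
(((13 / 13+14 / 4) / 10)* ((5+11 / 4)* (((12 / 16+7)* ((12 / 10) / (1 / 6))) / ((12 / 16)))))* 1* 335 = 1738449 / 20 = 86922.45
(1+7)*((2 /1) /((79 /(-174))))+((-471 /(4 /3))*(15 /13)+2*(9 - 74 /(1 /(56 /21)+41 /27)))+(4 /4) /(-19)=-16059021067 /31923268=-503.05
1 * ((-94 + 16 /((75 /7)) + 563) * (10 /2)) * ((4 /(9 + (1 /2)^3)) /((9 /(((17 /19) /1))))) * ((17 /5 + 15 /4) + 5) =43191288 /34675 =1245.60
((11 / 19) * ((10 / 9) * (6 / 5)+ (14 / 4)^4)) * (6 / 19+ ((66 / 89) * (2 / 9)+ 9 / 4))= 4429229233 / 18506304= 239.34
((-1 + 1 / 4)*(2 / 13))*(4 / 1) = -6 / 13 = -0.46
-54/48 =-9/8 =-1.12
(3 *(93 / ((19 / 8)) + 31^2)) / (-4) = -57009 / 76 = -750.12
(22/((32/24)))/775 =33/1550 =0.02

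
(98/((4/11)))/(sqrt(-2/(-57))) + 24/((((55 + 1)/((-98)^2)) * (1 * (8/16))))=9670.74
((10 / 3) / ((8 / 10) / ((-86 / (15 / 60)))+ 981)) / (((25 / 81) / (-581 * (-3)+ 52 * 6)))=9543420 / 421829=22.62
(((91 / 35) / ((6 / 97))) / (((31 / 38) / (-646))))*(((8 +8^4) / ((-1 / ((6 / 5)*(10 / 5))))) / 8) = 31759858728 / 775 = 40980462.87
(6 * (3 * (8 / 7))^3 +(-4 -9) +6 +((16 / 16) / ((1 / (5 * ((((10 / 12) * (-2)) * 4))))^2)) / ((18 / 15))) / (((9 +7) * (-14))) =-10749661 / 2074464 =-5.18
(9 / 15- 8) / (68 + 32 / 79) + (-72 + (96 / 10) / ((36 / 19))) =-1086877 / 16212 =-67.04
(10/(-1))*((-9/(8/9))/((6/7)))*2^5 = 3780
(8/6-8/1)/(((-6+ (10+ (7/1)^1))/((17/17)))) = -20/33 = -0.61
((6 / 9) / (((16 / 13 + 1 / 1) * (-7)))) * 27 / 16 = -117 / 1624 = -0.07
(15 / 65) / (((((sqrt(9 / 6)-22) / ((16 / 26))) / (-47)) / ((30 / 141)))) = 0.07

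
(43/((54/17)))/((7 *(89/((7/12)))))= 731/57672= 0.01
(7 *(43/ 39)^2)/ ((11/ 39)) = 12943/ 429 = 30.17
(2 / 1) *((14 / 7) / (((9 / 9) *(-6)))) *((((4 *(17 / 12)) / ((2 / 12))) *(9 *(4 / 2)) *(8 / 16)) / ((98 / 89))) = -9078 / 49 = -185.27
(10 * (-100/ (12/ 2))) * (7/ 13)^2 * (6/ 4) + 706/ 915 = -11089436/ 154635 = -71.71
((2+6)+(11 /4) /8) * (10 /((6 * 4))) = 445 /128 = 3.48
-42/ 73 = -0.58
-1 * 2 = -2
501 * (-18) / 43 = -9018 / 43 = -209.72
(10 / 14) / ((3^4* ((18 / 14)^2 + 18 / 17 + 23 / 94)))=11186 / 3750381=0.00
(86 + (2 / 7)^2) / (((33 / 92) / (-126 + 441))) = 5820840 / 77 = 75595.32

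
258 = 258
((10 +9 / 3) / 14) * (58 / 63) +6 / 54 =142 / 147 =0.97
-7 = -7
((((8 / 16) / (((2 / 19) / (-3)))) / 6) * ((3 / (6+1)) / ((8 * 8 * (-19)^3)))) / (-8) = -3 / 10350592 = -0.00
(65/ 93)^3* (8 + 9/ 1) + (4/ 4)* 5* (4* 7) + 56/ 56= 118082962/ 804357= 146.80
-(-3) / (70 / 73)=219 / 70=3.13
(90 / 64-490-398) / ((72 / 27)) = -85113 / 256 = -332.47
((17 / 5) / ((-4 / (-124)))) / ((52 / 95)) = 192.56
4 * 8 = 32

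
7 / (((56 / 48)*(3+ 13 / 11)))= 33 / 23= 1.43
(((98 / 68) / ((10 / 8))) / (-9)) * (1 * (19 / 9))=-1862 / 6885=-0.27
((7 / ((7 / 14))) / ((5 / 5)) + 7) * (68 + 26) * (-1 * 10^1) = -19740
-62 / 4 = -31 / 2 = -15.50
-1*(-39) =39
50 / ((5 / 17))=170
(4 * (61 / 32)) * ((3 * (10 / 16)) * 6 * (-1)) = -2745 / 32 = -85.78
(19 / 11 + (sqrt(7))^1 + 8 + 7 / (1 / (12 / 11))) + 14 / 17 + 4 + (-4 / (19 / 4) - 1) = sqrt(7) + 72286 / 3553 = 22.99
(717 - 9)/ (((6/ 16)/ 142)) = 268096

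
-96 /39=-32 /13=-2.46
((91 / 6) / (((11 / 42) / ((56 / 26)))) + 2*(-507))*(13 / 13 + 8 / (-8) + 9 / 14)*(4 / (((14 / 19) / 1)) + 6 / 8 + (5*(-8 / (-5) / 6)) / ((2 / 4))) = -10902039 / 2156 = -5056.60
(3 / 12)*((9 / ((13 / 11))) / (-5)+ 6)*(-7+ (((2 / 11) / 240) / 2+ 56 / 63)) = -4694509 / 686400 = -6.84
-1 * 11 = -11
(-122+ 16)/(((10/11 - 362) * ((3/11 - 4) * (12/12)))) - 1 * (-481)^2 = -18838807199/81426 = -231361.08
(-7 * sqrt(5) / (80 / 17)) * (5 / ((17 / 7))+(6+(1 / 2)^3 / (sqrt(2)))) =-959 * sqrt(5) / 80 -119 * sqrt(10) / 1280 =-27.10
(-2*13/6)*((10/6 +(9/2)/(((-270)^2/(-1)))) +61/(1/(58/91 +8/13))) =-338.36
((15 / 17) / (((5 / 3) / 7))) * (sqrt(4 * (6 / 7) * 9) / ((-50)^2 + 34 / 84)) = 2268 * sqrt(42) / 1785289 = 0.01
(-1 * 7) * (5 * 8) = -280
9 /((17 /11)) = 99 /17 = 5.82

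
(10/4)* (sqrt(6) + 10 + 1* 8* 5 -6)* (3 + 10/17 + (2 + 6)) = 985* sqrt(6)/34 + 21670/17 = 1345.67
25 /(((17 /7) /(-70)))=-12250 /17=-720.59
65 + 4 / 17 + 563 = 10680 / 17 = 628.24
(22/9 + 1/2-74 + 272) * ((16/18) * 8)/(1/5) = 578720/81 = 7144.69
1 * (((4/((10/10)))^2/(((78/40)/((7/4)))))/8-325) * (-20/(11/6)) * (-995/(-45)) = 100335800/1287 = 77960.99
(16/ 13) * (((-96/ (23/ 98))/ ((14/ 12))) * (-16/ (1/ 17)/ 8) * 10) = 43868160/ 299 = 146716.25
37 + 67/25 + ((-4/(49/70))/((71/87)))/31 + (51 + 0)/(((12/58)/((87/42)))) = 847479401/1540700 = 550.06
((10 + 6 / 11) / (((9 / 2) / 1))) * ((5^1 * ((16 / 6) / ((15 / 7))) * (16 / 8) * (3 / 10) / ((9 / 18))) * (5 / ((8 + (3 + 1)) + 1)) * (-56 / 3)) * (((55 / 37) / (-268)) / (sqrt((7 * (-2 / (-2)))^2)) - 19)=68539711744 / 28714257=2386.96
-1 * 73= -73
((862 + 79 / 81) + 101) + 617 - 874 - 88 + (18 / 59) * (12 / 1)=2975579 / 4779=622.64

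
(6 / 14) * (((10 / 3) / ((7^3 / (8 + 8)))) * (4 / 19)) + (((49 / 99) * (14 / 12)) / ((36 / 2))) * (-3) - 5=-5.08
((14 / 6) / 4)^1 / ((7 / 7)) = 0.58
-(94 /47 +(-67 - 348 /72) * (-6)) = -433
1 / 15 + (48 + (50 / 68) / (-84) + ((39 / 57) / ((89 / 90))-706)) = -15870935783 / 24147480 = -657.25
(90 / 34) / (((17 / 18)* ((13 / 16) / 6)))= 20.70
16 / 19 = 0.84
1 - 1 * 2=-1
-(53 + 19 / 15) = -814 / 15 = -54.27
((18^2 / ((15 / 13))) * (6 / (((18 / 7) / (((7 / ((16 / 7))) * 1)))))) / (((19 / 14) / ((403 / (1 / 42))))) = 2377400571 / 95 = 25025269.17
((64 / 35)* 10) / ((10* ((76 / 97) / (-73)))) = -113296 / 665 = -170.37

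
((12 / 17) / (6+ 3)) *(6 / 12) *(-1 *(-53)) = 106 / 51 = 2.08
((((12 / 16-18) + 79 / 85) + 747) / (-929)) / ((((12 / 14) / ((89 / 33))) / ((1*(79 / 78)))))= -12227028527 / 4878141840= -2.51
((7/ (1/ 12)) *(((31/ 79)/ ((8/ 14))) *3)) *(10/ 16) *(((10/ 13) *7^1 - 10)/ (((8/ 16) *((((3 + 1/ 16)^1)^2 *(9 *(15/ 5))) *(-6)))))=99200/ 150969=0.66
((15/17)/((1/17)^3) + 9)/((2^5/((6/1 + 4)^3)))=135750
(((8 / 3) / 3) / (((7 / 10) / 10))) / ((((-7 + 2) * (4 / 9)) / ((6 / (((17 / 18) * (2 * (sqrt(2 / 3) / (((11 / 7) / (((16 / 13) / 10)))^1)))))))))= -283.84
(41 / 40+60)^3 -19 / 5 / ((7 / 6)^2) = 712679198729 / 3136000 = 227257.40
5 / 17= 0.29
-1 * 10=-10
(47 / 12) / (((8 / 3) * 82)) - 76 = -199377 / 2624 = -75.98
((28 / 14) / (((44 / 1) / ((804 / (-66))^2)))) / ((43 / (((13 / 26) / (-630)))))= -4489 / 36056790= -0.00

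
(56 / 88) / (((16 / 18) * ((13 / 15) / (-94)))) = -44415 / 572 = -77.65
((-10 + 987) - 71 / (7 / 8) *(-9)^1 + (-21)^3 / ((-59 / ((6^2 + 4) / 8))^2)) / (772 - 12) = 9995189 / 4629730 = 2.16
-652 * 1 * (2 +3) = -3260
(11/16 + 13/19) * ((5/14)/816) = 695/1157632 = 0.00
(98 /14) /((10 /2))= 7 /5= 1.40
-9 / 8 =-1.12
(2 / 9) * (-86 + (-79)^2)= 12310 / 9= 1367.78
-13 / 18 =-0.72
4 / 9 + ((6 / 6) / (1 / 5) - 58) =-52.56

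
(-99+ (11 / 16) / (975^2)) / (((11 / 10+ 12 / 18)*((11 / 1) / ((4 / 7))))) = -2.91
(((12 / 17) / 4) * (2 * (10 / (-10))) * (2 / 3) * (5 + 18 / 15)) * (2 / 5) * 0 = 0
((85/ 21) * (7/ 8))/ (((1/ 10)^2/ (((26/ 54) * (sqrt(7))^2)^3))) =1601338375/ 118098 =13559.40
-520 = -520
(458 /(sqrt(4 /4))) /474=229 /237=0.97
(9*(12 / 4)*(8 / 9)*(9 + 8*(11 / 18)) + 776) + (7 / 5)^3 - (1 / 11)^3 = 555065224 / 499125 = 1112.08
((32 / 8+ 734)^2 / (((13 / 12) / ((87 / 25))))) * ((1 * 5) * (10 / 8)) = 142152084 / 13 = 10934775.69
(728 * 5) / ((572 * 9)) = 70 / 99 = 0.71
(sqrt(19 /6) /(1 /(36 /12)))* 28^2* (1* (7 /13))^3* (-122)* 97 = -1591152304* sqrt(114) /2197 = -7732752.69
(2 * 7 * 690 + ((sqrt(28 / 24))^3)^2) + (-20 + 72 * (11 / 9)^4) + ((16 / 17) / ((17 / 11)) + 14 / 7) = 16525592413 / 1685448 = 9804.87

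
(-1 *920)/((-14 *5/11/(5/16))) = 45.18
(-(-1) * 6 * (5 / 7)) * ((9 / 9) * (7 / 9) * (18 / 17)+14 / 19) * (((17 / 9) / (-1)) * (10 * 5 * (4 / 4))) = -631.58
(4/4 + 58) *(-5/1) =-295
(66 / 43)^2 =4356 / 1849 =2.36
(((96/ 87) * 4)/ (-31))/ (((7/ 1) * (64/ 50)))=-100/ 6293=-0.02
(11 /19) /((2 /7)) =77 /38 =2.03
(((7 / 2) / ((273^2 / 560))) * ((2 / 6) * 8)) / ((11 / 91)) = 2240 / 3861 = 0.58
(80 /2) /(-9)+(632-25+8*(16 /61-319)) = -1069093 /549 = -1947.35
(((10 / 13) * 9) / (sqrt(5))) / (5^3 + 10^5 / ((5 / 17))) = 6 * sqrt(5) / 1473875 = 0.00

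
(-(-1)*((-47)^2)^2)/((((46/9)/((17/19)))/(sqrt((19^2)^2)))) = 14185232667/46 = 308374623.20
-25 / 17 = -1.47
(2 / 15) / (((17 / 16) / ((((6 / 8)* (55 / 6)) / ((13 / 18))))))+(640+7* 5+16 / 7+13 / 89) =93435312 / 137683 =678.63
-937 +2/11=-10305/11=-936.82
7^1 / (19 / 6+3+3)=42 / 55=0.76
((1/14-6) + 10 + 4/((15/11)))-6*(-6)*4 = 31711/210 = 151.00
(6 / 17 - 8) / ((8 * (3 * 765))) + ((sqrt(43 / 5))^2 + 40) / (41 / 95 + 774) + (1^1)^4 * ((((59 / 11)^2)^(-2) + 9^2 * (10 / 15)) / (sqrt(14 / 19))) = 143149381 / 2296298052 + 654352135 * sqrt(266) / 169643054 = 62.97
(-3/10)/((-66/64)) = 16/55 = 0.29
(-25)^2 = 625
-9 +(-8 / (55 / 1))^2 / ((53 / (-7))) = -1443373 / 160325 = -9.00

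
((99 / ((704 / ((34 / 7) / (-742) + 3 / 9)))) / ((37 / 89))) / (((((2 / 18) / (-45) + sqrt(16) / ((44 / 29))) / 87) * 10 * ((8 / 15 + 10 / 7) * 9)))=43912217745 / 2123581395712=0.02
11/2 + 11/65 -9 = -433/130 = -3.33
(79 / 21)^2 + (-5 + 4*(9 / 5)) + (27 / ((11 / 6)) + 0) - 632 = -14575334 / 24255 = -600.92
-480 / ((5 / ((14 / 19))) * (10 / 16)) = -10752 / 95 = -113.18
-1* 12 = -12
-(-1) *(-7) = -7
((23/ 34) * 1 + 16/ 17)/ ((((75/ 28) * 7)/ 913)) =20086/ 255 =78.77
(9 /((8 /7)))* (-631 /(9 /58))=-128093 /4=-32023.25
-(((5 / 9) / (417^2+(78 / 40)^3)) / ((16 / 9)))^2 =-0.00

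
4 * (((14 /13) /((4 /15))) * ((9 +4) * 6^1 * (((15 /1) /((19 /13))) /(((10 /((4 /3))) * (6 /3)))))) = 16380 /19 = 862.11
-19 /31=-0.61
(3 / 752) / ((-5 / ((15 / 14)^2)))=-135 / 147392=-0.00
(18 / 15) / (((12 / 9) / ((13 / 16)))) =117 / 160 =0.73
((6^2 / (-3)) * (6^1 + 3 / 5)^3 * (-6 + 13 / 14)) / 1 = 15309162 / 875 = 17496.19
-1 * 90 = -90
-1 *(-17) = 17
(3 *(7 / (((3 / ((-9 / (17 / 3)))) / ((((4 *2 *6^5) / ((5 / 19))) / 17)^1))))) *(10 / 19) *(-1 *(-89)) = -2092801536 / 289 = -7241527.81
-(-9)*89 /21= 267 /7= 38.14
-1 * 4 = -4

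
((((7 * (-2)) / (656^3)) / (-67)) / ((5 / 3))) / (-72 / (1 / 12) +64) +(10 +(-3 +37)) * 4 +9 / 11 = 73575957422079769 / 416110813184000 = 176.82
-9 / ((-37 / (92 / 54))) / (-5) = -46 / 555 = -0.08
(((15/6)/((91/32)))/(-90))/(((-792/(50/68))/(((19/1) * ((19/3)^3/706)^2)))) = 0.00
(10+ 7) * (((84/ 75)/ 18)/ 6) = 119/ 675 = 0.18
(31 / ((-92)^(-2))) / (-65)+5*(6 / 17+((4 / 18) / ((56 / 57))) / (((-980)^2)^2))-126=-14249328928777416601 / 3424568504448000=-4160.91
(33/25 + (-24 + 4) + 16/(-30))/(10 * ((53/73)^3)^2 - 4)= 218072620082449/28776997039950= 7.58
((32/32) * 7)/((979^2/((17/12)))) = 119/11501292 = 0.00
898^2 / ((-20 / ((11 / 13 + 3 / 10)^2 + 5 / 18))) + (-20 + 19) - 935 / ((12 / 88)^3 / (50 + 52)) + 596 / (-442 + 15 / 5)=-12578247478183001 / 333859500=-37675272.02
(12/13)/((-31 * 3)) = -4/403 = -0.01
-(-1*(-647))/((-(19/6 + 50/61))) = 236802/1459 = 162.30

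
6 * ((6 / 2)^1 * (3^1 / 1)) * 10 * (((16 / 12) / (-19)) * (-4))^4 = 1310720 / 390963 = 3.35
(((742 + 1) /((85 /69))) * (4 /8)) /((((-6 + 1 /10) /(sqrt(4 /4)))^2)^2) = 51267000 /205995137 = 0.25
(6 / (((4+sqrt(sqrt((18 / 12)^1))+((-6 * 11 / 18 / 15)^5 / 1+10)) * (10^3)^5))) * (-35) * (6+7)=-0.00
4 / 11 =0.36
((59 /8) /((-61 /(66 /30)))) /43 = -649 /104920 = -0.01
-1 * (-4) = 4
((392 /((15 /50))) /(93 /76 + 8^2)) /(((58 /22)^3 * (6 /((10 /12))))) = 495664400 /3264199371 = 0.15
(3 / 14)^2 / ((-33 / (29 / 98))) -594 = -594.00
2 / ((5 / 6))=12 / 5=2.40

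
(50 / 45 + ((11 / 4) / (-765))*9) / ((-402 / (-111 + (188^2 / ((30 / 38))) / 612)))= 286728161 / 2823125400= 0.10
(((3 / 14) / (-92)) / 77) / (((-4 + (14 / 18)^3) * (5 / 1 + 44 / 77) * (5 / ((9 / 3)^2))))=6561 / 2369527160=0.00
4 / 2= 2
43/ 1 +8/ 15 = 43.53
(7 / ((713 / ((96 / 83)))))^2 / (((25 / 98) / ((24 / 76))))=265531392 / 1663523169475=0.00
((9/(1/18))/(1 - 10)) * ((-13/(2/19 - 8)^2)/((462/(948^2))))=351468156/48125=7303.23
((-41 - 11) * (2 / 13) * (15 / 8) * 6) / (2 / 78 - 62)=3510 / 2417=1.45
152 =152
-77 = -77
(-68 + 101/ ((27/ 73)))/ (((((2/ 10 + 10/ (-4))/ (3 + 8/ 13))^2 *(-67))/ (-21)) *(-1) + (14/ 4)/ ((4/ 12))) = 8561863100/ 384467247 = 22.27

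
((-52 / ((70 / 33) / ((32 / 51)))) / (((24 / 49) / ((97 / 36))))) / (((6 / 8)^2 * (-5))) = 3107104 / 103275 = 30.09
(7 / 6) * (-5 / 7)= -5 / 6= -0.83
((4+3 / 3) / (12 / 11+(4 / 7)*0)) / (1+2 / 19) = 1045 / 252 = 4.15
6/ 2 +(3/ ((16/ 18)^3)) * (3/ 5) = 14241/ 2560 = 5.56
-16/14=-1.14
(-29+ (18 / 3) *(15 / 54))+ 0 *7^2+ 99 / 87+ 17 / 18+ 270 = 127759 / 522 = 244.75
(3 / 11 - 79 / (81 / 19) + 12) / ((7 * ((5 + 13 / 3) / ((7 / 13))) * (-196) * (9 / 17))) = 11849 / 23837814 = 0.00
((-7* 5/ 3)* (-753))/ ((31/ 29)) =254765/ 31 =8218.23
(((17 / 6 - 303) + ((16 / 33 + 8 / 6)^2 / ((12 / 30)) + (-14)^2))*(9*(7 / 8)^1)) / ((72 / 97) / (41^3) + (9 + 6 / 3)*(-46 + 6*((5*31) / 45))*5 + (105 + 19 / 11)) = 837839859525 / 1427340066592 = 0.59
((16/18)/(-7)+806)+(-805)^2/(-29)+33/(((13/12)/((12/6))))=-510145201/23751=-21478.89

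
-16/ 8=-2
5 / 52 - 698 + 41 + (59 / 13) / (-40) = -341649 / 520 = -657.02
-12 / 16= -0.75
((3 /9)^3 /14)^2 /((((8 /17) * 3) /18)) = 17 /190512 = 0.00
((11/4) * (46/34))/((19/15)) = 3795/1292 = 2.94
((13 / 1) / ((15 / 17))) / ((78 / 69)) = 391 / 30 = 13.03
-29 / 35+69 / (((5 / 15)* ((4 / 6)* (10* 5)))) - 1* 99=-65533 / 700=-93.62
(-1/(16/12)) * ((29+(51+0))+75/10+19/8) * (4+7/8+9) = -239427/256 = -935.26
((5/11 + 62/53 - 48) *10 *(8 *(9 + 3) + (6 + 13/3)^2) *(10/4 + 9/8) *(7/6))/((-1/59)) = 2954877109625/125928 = 23464814.10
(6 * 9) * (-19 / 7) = -1026 / 7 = -146.57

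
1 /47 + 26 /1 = 1223 /47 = 26.02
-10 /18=-0.56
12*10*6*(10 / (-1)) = -7200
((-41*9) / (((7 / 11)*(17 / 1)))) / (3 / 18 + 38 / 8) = -48708 / 7021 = -6.94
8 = 8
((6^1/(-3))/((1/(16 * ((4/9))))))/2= -64/9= -7.11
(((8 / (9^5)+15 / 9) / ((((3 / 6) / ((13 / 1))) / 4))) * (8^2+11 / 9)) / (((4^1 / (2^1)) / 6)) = 6008527304 / 177147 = 33918.31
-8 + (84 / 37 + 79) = 2711 / 37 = 73.27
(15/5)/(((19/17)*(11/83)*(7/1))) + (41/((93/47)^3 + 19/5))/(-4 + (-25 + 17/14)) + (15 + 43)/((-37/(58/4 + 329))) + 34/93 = -448867401985263095/838489981449351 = -535.33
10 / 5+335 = 337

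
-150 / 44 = -75 / 22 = -3.41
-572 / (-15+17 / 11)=1573 / 37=42.51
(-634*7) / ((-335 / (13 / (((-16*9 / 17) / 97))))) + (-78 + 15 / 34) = -840470171 / 410040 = -2049.73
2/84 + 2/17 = 101/714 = 0.14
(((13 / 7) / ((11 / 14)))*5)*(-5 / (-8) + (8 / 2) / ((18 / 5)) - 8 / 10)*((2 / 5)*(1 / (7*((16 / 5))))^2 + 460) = 12639732625 / 2483712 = 5089.05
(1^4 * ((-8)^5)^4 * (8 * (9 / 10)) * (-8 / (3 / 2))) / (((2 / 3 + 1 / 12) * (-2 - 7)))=295147905179352825856 / 45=6558842337318951685.69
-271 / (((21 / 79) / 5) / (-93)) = 3318395 / 7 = 474056.43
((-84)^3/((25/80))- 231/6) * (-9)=170702217/10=17070221.70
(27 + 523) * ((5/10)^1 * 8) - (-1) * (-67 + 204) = 2337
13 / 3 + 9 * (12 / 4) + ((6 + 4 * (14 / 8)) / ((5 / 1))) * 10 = 172 / 3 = 57.33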